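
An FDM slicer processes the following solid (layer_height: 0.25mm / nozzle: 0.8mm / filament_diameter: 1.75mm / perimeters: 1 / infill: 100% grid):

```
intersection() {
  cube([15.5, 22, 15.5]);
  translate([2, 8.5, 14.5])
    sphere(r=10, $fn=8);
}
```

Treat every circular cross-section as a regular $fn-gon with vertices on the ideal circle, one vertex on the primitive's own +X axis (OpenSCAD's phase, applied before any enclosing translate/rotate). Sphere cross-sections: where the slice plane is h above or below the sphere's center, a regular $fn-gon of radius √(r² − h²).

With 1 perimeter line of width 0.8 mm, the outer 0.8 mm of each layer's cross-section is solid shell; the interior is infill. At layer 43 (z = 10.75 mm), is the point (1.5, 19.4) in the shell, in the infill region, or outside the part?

outside

At z = 10.75 mm: the cube (footprint 15.5×22) is included at this height; the r=10 sphere at (2, 8.5) slices to a regular 8-gon of circumradius 9.270 (√(r²−h²) with h=3.75 from center); Taking the intersection: the r=10 sphere at (2, 8.5) partially overlaps the 15.5×22 cube; clipping to the common part keeps 155.53 mm² — 1 connected region. Overall, the cross-section is a single solid region. The nearest boundary edge runs (0.00, 16.94)→(2.00, 17.77); distance from the point to it = 1.70 mm. The point is not inside any of the regions above, so it lies outside the cross-section (1.70 mm from the nearest boundary).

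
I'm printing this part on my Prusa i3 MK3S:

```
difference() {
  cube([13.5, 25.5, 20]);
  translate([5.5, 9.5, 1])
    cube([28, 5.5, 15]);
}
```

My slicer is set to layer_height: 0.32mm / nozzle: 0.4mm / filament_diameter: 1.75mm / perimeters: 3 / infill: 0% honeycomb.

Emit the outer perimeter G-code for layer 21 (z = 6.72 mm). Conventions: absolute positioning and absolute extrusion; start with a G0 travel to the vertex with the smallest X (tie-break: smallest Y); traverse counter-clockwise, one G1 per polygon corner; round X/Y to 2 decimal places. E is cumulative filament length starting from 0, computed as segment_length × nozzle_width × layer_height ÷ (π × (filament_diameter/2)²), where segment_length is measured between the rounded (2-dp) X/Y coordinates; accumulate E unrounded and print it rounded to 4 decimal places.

At z = 6.72 mm: the cube (footprint 13.5×25.5) is included at this height; the cube at (5.5, 9.5) is present — its section is the full 28×5.5 rectangle; Subtracting the remaining from the first: starting from the 13.5×25.5 cube, the 28×5.5 cube at (5.5, 9.5) partially overlaps it — only the 44.00 mm² overlap (of its 154.00 mm²) is removed, clipping the outline — 1 connected region. The outline is a single polygon with 8 vertices. Extrusion per mm of travel: 0.4 × 0.32 / (π × 0.875²) = 0.053216. Accumulating E over each segment gives final E = 5.0023.

G0 X0.00 Y0.00 Z6.72
G1 X13.50 Y0.00 E0.7184
G1 X13.50 Y9.50 E1.2240
G1 X5.50 Y9.50 E1.6497
G1 X5.50 Y15.00 E1.9424
G1 X13.50 Y15.00 E2.3681
G1 X13.50 Y25.50 E2.9269
G1 X0.00 Y25.50 E3.6453
G1 X0.00 Y0.00 E5.0023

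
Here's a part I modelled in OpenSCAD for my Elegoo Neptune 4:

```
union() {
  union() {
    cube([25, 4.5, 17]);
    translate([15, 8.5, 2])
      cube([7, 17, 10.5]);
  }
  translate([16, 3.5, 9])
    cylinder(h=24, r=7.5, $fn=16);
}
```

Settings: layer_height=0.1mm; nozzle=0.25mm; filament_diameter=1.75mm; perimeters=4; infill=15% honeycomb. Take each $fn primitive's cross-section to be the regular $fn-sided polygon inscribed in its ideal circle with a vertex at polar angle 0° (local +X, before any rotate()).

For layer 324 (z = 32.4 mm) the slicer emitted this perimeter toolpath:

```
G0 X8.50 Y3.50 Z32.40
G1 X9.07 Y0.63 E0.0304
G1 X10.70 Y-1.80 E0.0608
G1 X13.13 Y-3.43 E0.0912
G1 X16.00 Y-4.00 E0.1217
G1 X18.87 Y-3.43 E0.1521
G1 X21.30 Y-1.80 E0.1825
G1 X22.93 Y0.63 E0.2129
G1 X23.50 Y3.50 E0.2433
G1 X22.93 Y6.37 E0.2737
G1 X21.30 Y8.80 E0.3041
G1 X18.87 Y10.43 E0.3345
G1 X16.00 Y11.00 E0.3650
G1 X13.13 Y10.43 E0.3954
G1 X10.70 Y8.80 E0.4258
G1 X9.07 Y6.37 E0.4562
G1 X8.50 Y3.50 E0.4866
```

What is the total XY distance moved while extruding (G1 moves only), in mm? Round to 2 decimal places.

46.82 mm

Sum the Euclidean lengths of each G1 segment: total = 46.82 mm.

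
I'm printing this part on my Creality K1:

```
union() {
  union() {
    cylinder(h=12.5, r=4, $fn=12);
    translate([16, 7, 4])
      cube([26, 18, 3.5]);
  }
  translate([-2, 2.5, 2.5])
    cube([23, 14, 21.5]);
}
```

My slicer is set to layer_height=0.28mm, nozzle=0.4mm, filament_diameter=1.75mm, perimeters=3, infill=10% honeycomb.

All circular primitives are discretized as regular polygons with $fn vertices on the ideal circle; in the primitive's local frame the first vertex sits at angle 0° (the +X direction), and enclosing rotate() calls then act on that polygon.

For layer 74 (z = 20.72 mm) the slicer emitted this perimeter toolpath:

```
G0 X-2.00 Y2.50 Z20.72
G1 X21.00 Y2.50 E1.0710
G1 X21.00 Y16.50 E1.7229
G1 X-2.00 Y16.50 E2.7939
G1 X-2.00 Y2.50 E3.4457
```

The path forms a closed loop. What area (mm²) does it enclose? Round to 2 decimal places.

322.00 mm²

Apply the shoelace formula to the sequence of (X, Y) vertices; enclosed area = 322.00 mm².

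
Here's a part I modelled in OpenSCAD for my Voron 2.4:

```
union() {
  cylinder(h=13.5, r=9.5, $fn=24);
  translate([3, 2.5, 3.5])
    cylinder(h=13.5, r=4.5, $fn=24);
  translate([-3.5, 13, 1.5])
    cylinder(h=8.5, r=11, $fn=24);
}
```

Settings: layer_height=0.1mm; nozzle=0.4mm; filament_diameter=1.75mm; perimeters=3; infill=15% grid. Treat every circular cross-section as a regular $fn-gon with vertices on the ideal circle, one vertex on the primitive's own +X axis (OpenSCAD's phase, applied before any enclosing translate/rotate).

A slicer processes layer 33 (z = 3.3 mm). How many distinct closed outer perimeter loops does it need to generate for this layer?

At z = 3.3 mm: the r=9.5 cylinder gives a regular 24-gon of circumradius 9.5 (constant along its height); the cylinder at (3, 2.5) is absent (z outside [3.5, 17]); the r=11 cylinder at (-3.5, 13) gives a regular 24-gon of circumradius 11 (constant along its height); Taking the union: the regions partially overlap (shared area 73.06 mm²), so overlapping operands fuse into one piece — 1 connected region. The result has 1 disconnected region.

1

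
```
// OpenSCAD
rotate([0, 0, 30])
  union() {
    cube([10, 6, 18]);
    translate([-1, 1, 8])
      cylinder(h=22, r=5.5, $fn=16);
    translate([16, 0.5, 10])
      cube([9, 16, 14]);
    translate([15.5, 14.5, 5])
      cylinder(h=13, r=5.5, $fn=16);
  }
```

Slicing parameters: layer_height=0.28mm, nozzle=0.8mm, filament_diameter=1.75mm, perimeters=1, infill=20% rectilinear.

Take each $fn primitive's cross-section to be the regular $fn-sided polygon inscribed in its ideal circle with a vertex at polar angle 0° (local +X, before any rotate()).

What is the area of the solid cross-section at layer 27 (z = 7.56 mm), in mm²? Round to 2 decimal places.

At z = 7.56 mm: the cube (footprint 10×6) is included at this height (area 60.00 mm²); the cylinder at (-1, 1) does not reach this height (z outside [8, 30]); the cube at (16, 0.5) does not reach this height (z outside [10, 24]); the cylinder at (15.5, 14.5): section is a regular 16-gon, circumradius r=5.5 (area = (16/2)·5.500²·sin(360°/16) = 92.61 mm²); Merging all regions: the 2 present regions are separate (no shared area or edge), so areas and boundary lengths simply add and each stays a separate island — area = 152.61 mm²; (whole slice rotated 30° about Z — lengths, areas and connectivity unchanged). Overall, the cross-section has 2 separate islands. Net area = 152.61 mm².

152.61 mm²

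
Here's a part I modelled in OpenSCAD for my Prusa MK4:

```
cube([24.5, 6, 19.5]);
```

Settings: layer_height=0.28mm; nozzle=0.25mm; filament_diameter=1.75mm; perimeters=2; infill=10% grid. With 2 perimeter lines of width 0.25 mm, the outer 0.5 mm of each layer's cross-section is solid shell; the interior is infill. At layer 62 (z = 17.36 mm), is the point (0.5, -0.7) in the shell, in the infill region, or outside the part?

At z = 17.36 mm: the cube (footprint 24.5×6) is included at this height. Overall, the cross-section is a single solid region. The nearest boundary edge runs (0.00, 0.00)→(24.50, 0.00); distance from the point to it = 0.70 mm. The point is not inside any of the regions above, so it lies outside the cross-section (0.70 mm from the nearest boundary).

outside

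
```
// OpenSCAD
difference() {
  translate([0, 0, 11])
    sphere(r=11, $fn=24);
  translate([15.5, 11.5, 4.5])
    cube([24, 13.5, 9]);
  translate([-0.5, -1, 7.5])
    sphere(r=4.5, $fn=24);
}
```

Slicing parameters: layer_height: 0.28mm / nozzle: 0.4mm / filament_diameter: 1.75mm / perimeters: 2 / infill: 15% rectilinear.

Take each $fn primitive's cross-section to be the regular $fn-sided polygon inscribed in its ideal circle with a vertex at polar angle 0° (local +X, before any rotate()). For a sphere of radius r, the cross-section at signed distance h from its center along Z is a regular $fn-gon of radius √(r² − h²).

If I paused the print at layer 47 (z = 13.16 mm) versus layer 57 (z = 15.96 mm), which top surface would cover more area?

layer 47 (z = 13.16 mm)

Layer 47 (z = 13.16): the r=11 sphere contributes a regular 24-gon of circumradius √(11²−2.16²) = 10.786 (area = (24/2)·10.786²·sin(360°/24) = 361.31 mm²); the cube at (15.5, 11.5) is present — its section is the full 24×13.5 rectangle (area 324.00 mm²); the sphere at (-0.5, -1) is not intersected at this z (|z−center|=5.660 > r=4.5); Subtracting the remaining from the first: starting from the r=11 sphere (361.31 mm²), the 24×13.5 cube at (15.5, 11.5) misses the remaining region (no effect) — area = 361.31 mm². So its area = 361.31 mm². Layer 57 (z = 15.96): the sphere: section is a regular 24-gon, circumradius = √(r²−h²) = √(11²−4.96²) = 9.818 (area = (24/2)·9.818²·sin(360°/24) = 299.40 mm²); the cube at (15.5, 11.5) is not intersected at this z (z outside [4.5, 13.5]); the sphere at (-0.5, -1) is absent (|z−center|=8.460 > r=4.5); After the difference (first − rest): none of the subtracted shapes is present at this height, so the r=11 sphere is unchanged — area = 299.40 mm². So its area = 299.40 mm². Layer 47 is larger (361.31 vs 299.40 mm²).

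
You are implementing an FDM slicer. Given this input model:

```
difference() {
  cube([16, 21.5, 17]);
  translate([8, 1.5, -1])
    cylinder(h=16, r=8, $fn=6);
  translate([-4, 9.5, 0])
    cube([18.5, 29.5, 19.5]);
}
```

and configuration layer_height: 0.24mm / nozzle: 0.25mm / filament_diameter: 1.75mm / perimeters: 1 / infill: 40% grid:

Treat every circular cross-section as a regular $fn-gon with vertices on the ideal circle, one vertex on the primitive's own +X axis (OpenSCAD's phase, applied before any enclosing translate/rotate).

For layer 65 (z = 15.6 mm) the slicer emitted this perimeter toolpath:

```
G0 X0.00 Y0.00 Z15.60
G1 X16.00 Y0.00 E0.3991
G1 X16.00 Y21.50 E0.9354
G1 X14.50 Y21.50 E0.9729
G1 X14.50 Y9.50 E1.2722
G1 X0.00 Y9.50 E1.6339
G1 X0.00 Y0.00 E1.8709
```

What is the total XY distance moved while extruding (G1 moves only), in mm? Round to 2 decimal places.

75.00 mm

Sum the Euclidean lengths of each G1 segment: total = 75.00 mm.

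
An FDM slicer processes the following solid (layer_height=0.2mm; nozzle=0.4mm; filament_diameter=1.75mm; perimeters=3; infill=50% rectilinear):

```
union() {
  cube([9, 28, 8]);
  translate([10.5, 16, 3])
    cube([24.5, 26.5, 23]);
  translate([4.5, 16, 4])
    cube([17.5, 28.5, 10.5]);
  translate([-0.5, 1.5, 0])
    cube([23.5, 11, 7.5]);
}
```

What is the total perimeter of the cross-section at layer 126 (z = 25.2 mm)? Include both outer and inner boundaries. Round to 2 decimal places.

102.00 mm

At z = 25.2 mm: the cube is not intersected at this z (z outside [0, 8]); the cube at (10.5, 16) (footprint 24.5×26.5) is included at this height (perimeter 102.00 mm); the cube at (4.5, 16) does not reach this height (z outside [4, 14.5]); the cube at (-0.5, 1.5) is absent (z outside [0, 7.5]); Taking the union: only the 24.5×26.5 cube at (10.5, 16) is present, so the union is just that shape — boundary = 102.00 mm. Overall, the cross-section is a single solid region. Total boundary length (outer) = 102.00 mm.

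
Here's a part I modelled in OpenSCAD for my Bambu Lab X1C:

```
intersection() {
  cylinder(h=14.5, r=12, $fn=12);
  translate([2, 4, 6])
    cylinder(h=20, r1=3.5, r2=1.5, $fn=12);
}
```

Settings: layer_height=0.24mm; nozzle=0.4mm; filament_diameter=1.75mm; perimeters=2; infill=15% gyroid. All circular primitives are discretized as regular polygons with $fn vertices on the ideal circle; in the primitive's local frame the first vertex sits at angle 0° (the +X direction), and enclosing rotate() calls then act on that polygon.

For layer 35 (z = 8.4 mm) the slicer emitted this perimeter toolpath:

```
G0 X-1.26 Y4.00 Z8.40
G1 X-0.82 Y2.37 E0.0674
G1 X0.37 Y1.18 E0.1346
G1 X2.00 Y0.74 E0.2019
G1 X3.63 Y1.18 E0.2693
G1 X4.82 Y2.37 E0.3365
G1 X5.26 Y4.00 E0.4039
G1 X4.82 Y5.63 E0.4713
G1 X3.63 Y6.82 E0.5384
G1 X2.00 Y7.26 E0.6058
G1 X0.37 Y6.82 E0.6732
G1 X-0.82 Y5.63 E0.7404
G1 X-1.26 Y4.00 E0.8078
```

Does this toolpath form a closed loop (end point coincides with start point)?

yes

Start point (G0): (-1.26, 4.00). End point (last G1): the path returns to the start — closed.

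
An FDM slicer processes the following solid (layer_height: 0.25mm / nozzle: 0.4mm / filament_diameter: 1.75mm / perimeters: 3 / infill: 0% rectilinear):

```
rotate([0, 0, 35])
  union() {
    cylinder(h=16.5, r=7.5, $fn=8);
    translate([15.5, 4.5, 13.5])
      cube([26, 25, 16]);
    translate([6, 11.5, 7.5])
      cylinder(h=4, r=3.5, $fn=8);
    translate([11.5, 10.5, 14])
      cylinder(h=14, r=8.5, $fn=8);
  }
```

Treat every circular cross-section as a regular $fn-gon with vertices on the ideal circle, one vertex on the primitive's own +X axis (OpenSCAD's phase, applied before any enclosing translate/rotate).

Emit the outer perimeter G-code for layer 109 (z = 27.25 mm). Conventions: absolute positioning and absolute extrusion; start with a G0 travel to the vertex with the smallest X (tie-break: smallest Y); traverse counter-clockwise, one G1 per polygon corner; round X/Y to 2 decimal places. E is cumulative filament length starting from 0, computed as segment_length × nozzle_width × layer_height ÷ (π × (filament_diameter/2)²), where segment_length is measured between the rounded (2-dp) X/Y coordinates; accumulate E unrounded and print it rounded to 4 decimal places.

G0 X-4.97 Y16.67 Z27.25
G1 X-3.57 Y10.32 E0.2703
G1 X1.92 Y6.83 E0.5408
G1 X8.27 Y8.23 E0.8111
G1 X11.77 Y13.72 E1.0818
G1 X11.77 Y13.73 E1.0823
G1 X31.41 Y27.49 E2.0792
G1 X17.07 Y47.97 E3.1187
G1 X-4.22 Y33.06 E4.1993
G1 X2.75 Y23.10 E4.7047
G1 X-1.48 Y22.16 E4.8849
G1 X-4.97 Y16.67 E5.1553

At z = 27.25 mm: the cylinder is not intersected at this z (z outside [0, 16.5]); the cube at (15.5, 4.5) (footprint 26×25) is included at this height; the cylinder at (6, 11.5) is not intersected at this z (z outside [7.5, 11.5]); the cylinder at (11.5, 10.5): section is a regular 8-gon, circumradius r=8.5; Combining (union): the regions partially overlap (shared area 39.95 mm²), so overlapping operands fuse into one piece — 1 connected region; (whole slice rotated 35° about Z — lengths, areas and connectivity unchanged). The outline is a single polygon with 11 vertices. Extrusion per mm of travel: 0.4 × 0.25 / (π × 0.875²) = 0.041575. Accumulating E over each segment gives final E = 5.1553.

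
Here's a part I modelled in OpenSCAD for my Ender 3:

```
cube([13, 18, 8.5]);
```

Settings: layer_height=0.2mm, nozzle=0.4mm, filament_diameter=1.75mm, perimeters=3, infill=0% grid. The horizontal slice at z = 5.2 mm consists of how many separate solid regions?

1

At z = 5.2 mm: the cube is present — its section is the full 13×18 rectangle. The result has 1 disconnected region.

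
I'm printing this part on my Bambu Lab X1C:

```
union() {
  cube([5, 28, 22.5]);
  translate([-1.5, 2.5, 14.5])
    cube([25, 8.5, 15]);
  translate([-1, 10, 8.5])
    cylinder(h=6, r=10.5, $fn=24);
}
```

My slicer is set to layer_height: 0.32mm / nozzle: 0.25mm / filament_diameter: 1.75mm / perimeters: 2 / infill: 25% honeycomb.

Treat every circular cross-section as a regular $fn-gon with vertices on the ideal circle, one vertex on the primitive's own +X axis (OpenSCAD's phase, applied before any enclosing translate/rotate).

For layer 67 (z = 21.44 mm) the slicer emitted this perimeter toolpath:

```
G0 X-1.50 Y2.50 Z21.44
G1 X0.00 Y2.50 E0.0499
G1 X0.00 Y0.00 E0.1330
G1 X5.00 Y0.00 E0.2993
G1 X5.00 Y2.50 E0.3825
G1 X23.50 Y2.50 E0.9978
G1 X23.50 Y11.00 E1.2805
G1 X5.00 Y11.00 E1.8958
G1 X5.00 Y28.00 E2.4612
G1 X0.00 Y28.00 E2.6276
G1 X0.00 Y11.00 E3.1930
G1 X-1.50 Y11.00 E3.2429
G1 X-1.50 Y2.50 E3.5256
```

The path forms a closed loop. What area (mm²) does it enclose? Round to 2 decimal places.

310.00 mm²

Apply the shoelace formula to the sequence of (X, Y) vertices; enclosed area = 310.00 mm².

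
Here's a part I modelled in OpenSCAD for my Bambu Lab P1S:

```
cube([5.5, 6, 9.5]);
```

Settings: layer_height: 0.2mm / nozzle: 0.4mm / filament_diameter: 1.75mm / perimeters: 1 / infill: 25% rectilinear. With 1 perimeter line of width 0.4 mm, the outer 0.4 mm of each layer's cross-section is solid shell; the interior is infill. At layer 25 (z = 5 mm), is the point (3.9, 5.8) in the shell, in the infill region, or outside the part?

shell

At z = 5 mm: the cube (footprint 5.5×6) is included at this height. Overall, the cross-section is a single solid region. The nearest boundary edge runs (5.50, 6.00)→(0.00, 6.00); distance from the point to it = 0.20 mm. The point is inside the cross-section, 0.20 mm from the nearest boundary — within the 0.4 mm shell band (1 × 0.4).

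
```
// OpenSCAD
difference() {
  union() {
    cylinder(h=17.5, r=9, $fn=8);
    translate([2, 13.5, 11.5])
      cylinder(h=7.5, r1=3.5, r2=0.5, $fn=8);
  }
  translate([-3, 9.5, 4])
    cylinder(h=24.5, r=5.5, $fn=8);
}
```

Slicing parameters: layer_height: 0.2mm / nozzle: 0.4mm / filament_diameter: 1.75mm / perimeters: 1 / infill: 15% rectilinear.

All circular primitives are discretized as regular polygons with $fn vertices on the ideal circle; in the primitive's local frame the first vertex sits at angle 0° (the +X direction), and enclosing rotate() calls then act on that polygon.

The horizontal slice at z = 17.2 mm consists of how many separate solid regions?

At z = 17.2 mm: the r=9 cylinder contributes a regular 8-gon of circumradius 9; the cone at (2, 13.5) contributes a regular 8-gon of circumradius 1.220 (interpolated between r1=3.5 and r2=0.5 at t=0.760); Taking the union: the 2 present regions are separate (no shared area or edge), so areas and boundary lengths simply add and each stays a separate island — 2 connected regions; the cylinder at (-3, 9.5): section is a regular 8-gon, circumradius r=5.5; Taking the first minus the rest: starting from the result so far, the r=5.5 cylinder at (-3, 9.5) partially overlaps it — only the 24.07 mm² overlap (of its 85.56 mm²) is removed, clipping the outline — 2 connected regions. The result has 2 disconnected regions.

2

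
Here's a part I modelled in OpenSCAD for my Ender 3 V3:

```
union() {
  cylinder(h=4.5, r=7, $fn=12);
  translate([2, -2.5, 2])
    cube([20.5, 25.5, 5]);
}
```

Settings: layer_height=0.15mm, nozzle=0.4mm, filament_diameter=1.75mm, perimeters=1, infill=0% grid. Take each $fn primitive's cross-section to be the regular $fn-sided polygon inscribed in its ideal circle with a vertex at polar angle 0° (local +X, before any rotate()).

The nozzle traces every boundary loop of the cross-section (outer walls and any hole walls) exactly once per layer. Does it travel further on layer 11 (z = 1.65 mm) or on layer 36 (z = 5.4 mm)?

Layer 11 (z = 1.65): the r=7 cylinder gives a regular 12-gon of circumradius 7 (constant along its height) (perimeter = 2·12·7.000·sin(180°/12) = 43.48 mm); the cube at (2, -2.5) does not reach this height (z outside [2, 7]); Taking the union: only the r=7 cylinder is present, so the union is just that shape — boundary = 43.48 mm. So its perimeter = 43.48 mm. Layer 36 (z = 5.4): the cylinder does not reach this height (z outside [0, 4.5]); the cube at (2, -2.5) (footprint 20.5×25.5) is included at this height (perimeter 92.00 mm); Merging all regions: only the 20.5×25.5 cube at (2, -2.5) is present, so the union is just that shape — boundary = 92.00 mm. So its perimeter = 92.00 mm. Layer 36 is larger (92.00 vs 43.48 mm).

layer 36 (z = 5.4 mm)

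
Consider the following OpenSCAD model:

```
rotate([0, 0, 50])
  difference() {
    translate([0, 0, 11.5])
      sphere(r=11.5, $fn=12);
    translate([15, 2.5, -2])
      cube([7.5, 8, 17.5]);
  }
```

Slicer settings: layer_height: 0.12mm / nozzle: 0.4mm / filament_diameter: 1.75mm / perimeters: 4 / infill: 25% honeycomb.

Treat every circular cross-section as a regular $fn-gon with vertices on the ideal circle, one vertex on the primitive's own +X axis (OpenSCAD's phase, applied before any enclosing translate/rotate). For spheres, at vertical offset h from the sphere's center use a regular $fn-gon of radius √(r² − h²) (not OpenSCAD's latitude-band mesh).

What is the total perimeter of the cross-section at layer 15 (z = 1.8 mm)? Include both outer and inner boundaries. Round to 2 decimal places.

At z = 1.8 mm: the r=11.5 sphere slices to a regular 12-gon of circumradius 6.177 (√(r²−h²) with h=9.7 from center) (perimeter = 2·12·6.177·sin(180°/12) = 38.37 mm); the cube at (15, 2.5) is present — its section is the full 7.5×8 rectangle (perimeter 31.00 mm); Taking the first minus the rest: starting from the r=11.5 sphere, the 7.5×8 cube at (15, 2.5) misses the remaining region (no effect) — boundary = 38.37 mm; (rotated 50° about Z; rotation is an isometry so areas/perimeters/island counts are preserved). Overall, the cross-section is a single solid region. Total boundary length (outer) = 38.37 mm.

38.37 mm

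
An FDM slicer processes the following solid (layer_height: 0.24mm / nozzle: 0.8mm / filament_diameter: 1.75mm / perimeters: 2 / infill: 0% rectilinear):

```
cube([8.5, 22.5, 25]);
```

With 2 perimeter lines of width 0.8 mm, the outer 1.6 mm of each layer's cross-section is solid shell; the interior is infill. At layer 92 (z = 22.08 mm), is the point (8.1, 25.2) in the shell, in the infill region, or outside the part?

outside

At z = 22.08 mm: the 8.5×22.5 cube contributes its full rectangle. Overall, the cross-section is a single solid region. The nearest boundary edge runs (8.50, 22.50)→(0.00, 22.50); distance from the point to it = 2.70 mm. The point is not inside any of the regions above, so it lies outside the cross-section (2.70 mm from the nearest boundary).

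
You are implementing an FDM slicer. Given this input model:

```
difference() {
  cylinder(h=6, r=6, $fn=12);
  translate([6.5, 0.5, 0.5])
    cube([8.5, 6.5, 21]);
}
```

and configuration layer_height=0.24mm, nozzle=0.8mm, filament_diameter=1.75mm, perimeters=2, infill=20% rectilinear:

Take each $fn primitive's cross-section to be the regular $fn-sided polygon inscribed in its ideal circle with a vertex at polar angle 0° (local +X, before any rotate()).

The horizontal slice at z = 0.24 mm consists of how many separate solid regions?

1

At z = 0.24 mm: the r=6 cylinder gives a regular 12-gon of circumradius 6 (constant along its height); the cube at (6.5, 0.5) is not intersected at this z (z outside [0.5, 21.5]); Taking the first minus the rest: none of the subtracted shapes is present at this height, so the r=6 cylinder is unchanged — 1 connected region. The result has 1 disconnected region.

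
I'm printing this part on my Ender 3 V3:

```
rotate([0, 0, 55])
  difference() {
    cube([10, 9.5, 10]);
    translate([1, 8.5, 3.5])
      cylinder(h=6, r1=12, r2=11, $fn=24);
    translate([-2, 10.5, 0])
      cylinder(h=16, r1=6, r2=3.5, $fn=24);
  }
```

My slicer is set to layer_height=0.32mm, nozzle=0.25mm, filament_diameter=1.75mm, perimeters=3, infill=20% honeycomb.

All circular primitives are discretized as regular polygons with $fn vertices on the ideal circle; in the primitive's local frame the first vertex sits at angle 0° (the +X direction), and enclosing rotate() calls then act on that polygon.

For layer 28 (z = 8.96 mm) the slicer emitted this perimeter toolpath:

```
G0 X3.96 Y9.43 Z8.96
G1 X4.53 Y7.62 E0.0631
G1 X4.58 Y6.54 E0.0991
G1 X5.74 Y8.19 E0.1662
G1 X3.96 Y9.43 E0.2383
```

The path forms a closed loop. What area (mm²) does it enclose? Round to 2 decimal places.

1.93 mm²

Apply the shoelace formula to the sequence of (X, Y) vertices; enclosed area = 1.93 mm².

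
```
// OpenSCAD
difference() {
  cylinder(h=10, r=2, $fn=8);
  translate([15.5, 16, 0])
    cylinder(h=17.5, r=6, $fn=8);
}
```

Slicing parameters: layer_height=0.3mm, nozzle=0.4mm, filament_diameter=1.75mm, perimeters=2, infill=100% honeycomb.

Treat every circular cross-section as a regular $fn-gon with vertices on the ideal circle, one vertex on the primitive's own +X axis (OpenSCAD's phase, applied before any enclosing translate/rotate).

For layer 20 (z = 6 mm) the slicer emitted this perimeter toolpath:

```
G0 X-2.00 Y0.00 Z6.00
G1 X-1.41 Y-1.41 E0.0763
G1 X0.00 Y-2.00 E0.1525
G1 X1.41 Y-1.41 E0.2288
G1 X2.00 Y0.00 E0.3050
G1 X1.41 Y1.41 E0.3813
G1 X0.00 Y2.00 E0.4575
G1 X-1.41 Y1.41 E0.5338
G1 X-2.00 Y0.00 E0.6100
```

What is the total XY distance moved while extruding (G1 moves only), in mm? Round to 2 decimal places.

12.23 mm

Sum the Euclidean lengths of each G1 segment: total = 12.23 mm.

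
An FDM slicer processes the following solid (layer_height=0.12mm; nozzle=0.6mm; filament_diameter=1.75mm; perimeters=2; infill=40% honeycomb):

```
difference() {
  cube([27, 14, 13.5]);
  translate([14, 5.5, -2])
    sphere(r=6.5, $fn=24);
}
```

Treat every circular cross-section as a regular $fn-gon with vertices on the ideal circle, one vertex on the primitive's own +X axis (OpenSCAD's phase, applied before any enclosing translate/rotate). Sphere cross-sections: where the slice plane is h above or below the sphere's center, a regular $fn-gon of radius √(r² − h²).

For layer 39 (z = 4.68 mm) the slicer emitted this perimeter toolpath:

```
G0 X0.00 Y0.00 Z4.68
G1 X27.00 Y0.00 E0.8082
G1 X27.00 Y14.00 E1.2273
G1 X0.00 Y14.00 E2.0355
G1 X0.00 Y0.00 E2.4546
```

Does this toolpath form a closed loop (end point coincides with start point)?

Start point (G0): (0.00, 0.00). End point (last G1): the path returns to the start — closed.

yes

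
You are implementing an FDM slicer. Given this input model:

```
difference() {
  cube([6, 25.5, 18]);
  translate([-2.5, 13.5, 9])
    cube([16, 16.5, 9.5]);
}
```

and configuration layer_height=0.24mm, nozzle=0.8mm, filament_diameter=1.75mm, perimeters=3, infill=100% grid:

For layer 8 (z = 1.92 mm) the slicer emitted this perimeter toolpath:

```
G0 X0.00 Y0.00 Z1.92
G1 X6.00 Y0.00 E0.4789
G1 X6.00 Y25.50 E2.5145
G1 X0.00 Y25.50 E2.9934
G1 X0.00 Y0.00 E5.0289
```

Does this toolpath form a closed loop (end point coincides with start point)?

yes

Start point (G0): (0.00, 0.00). End point (last G1): the path returns to the start — closed.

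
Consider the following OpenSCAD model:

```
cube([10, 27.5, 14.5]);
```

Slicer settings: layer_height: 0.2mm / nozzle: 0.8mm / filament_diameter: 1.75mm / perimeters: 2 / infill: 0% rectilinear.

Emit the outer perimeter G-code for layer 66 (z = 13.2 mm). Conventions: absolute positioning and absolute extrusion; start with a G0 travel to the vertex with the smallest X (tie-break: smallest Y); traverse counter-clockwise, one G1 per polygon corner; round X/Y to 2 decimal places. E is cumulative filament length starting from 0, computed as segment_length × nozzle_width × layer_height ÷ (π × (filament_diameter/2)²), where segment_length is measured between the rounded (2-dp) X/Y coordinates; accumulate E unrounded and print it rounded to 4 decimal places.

G0 X0.00 Y0.00 Z13.20
G1 X10.00 Y0.00 E0.6652
G1 X10.00 Y27.50 E2.4945
G1 X0.00 Y27.50 E3.1597
G1 X0.00 Y0.00 E4.9890

At z = 13.2 mm: the cube is present — its section is the full 10×27.5 rectangle. The outline is a single polygon with 4 vertices. Extrusion per mm of travel: 0.8 × 0.2 / (π × 0.875²) = 0.066520. Accumulating E over each segment gives final E = 4.9890.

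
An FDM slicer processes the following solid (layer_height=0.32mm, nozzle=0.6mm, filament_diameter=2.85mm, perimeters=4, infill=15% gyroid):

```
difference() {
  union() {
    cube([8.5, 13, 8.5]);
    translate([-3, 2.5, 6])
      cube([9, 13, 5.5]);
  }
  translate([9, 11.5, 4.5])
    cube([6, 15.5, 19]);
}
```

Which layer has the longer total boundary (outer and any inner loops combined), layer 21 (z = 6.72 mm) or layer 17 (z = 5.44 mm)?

layer 21 (z = 6.72 mm)

Layer 21 (z = 6.72): the 8.5×13 cube contributes its full rectangle (perimeter 43.00 mm); the cube at (-3, 2.5) (footprint 9×13) is included at this height (perimeter 44.00 mm); Combining (union): the regions partially overlap (shared area 63.00 mm²), so the edge portions inside another operand are dropped and the merged outline is re-measured after clipping — boundary = 54.00 mm; the 6×15.5 cube at (9, 11.5) contributes its full rectangle (perimeter 43.00 mm); After the difference (first − rest): starting from the result so far, the 6×15.5 cube at (9, 11.5) misses the remaining region (no effect) — boundary = 54.00 mm. So its perimeter = 54.00 mm. Layer 17 (z = 5.44): the 8.5×13 cube contributes its full rectangle (perimeter 43.00 mm); the cube at (-3, 2.5) is not intersected at this z (z outside [6, 11.5]); Taking the union: only the 8.5×13 cube is present, so the union is just that shape — boundary = 43.00 mm; the 6×15.5 cube at (9, 11.5) contributes its full rectangle (perimeter 43.00 mm); After the difference (first − rest): starting from the result so far, the 6×15.5 cube at (9, 11.5) misses the remaining region (no effect) — boundary = 43.00 mm. So its perimeter = 43.00 mm. Layer 21 is larger (54.00 vs 43.00 mm).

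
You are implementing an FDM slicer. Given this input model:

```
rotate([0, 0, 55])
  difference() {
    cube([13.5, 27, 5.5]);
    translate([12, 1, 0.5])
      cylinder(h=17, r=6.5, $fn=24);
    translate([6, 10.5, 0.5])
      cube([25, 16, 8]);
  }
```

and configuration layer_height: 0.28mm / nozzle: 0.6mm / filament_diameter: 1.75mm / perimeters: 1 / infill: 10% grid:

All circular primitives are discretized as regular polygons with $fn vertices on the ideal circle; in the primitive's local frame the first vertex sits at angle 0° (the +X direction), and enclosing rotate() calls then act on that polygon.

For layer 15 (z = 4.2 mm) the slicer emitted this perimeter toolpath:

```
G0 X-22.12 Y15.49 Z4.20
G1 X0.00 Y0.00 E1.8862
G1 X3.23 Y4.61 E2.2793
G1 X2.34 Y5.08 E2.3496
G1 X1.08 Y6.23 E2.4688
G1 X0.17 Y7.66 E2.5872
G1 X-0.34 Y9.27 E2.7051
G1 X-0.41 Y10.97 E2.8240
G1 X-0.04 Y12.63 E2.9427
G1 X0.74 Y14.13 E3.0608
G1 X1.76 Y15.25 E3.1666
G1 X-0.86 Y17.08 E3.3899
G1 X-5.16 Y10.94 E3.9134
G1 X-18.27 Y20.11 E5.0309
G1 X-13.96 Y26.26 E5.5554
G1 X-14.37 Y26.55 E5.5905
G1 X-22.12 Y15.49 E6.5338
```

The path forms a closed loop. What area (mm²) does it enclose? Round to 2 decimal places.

194.16 mm²

Apply the shoelace formula to the sequence of (X, Y) vertices; enclosed area = 194.16 mm².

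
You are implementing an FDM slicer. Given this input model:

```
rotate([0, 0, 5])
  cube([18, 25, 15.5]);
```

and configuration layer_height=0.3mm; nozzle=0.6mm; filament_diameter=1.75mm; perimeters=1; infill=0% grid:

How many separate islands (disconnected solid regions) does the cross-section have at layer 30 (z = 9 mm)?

At z = 9 mm: the 18×25 cube contributes its full rectangle; (whole slice rotated 5° about Z — lengths, areas and connectivity unchanged). Overall, the cross-section is a single solid region. Island count = 1.

1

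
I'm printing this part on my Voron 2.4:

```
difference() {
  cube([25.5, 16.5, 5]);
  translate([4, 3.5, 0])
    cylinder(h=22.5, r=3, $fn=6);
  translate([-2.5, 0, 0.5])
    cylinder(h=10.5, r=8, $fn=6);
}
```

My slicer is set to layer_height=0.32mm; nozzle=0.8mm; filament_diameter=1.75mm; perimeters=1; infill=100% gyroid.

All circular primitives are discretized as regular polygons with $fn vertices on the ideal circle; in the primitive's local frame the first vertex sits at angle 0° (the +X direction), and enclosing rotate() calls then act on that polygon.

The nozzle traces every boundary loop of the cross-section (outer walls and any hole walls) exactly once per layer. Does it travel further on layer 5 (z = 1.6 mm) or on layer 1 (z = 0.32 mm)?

layer 1 (z = 0.32 mm)

Layer 5 (z = 1.6): the 25.5×16.5 cube contributes its full rectangle (perimeter 84.00 mm); the cylinder at (4, 3.5): section is a regular 6-gon, circumradius r=3 (perimeter = 2·6·3.000·sin(180°/6) = 18.00 mm); the cylinder at (-2.5, 0): section is a regular 6-gon, circumradius r=8 (perimeter = 2·6·8.000·sin(180°/6) = 48.00 mm); Taking the first minus the rest: starting from the 25.5×16.5 cube, the r=3 cylinder at (4, 3.5) lies wholly inside it (removes its full 23.38 mm² and its 18.00 mm outline becomes a hole wall); the r=8 cylinder at (-2.5, 0) partially overlaps it — only the 15.15 mm² overlap (of its 166.28 mm²) is removed, clipping the outline — boundary = 85.63 mm. So its perimeter = 85.63 mm. Layer 1 (z = 0.32): the cube is present — its section is the full 25.5×16.5 rectangle (perimeter 84.00 mm); the r=3 cylinder at (4, 3.5) contributes a regular 6-gon of circumradius 3 (perimeter = 2·6·3.000·sin(180°/6) = 18.00 mm); the cylinder at (-2.5, 0) is absent (z outside [0.5, 11]); Taking the first minus the rest: starting from the 25.5×16.5 cube, the r=3 cylinder at (4, 3.5) lies wholly inside it (removes its full 23.38 mm² and its 18.00 mm outline becomes a hole wall) — boundary (outer + 1 inner loop) = 102.00 mm. So its perimeter = 102.00 mm. Layer 1 is larger (102.00 vs 85.63 mm).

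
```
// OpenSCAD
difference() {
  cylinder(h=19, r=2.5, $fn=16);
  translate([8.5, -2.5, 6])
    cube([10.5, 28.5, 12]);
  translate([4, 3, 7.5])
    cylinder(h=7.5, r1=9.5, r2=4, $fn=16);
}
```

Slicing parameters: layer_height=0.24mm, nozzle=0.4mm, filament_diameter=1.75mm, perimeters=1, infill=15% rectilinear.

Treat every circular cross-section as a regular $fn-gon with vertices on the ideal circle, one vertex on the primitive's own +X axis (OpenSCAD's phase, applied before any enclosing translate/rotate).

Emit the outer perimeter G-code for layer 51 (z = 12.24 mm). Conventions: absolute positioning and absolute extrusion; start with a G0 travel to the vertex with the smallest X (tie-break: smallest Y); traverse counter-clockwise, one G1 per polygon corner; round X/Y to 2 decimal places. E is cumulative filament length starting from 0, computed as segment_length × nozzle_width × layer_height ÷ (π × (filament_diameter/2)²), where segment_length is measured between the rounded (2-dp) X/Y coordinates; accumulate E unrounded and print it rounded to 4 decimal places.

At z = 12.24 mm: the cylinder: section is a regular 16-gon, circumradius r=2.5; the cube at (8.5, -2.5) is present — its section is the full 10.5×28.5 rectangle; the cone at (4, 3) contributes a regular 16-gon of circumradius 6.024 (interpolated between r1=9.5 and r2=4 at t=0.632); After the difference (first − rest): starting from the r=2.5 cylinder, the 10.5×28.5 cube at (8.5, -2.5) misses the remaining region (no effect); the cone at (4, 3) partially overlaps it — only the 13.35 mm² overlap (of its 111.10 mm²) is removed, clipping the outline — 1 connected region. The outline is a single polygon with 11 vertices. Extrusion per mm of travel: 0.4 × 0.24 / (π × 0.875²) = 0.039912. Accumulating E over each segment gives final E = 0.4839.

G0 X-2.50 Y0.00 Z12.24
G1 X-2.31 Y-0.96 E0.0391
G1 X-1.77 Y-1.77 E0.0779
G1 X-0.96 Y-2.31 E0.1168
G1 X0.00 Y-2.50 E0.1558
G1 X0.96 Y-2.31 E0.1949
G1 X1.13 Y-2.19 E0.2032
G1 X-0.26 Y-1.26 E0.2699
G1 X-1.57 Y0.69 E0.3637
G1 X-1.78 Y1.75 E0.4068
G1 X-2.31 Y0.96 E0.4448
G1 X-2.50 Y0.00 E0.4839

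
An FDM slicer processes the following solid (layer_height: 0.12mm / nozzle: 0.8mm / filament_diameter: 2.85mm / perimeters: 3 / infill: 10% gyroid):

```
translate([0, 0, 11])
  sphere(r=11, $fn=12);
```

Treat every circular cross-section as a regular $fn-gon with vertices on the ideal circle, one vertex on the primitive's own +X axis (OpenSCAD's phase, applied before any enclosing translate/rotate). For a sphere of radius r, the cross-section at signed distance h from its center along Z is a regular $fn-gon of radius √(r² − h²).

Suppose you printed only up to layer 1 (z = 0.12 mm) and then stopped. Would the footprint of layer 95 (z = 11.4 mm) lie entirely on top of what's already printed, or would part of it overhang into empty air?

part overhangs

Compare the two slices. At z = 0.12: the sphere: section is a regular 12-gon, circumradius = √(r²−h²) = √(11²−10.88²) = 1.620 (area = (12/2)·1.620²·sin(360°/12) = 7.88 mm²). At z = 11.4: the r=11 sphere slices to a regular 12-gon of circumradius 10.993 (√(r²−h²) with h=0.4 from center) (area = (12/2)·10.993²·sin(360°/12) = 362.52 mm²). Checking containment: at z = 11.4 the cross-section extends beyond the z = 0.12 cross-section by about 354.64 mm².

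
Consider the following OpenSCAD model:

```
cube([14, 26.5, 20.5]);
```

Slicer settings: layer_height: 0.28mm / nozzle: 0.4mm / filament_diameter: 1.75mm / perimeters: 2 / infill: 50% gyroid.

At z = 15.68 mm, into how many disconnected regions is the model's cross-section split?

1

At z = 15.68 mm: the cube (footprint 14×26.5) is included at this height. The result has 1 disconnected region.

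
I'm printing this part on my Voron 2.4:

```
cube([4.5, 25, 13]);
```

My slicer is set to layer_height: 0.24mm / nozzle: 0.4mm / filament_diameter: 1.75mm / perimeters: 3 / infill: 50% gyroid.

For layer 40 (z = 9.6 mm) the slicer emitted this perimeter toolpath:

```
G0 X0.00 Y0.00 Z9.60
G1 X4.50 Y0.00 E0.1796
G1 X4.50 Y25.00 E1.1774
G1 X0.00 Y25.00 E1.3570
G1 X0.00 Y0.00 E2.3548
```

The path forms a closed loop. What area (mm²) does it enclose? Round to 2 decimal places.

112.50 mm²

Apply the shoelace formula to the sequence of (X, Y) vertices; enclosed area = 112.50 mm².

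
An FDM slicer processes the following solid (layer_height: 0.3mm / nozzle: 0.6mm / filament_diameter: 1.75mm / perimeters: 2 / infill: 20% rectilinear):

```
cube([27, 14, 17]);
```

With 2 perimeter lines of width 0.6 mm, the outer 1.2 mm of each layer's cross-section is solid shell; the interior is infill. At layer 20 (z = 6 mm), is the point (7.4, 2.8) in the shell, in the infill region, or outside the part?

infill

At z = 6 mm: the cube is present — its section is the full 27×14 rectangle. Overall, the cross-section is a single solid region. The nearest boundary edge runs (0.00, 0.00)→(27.00, 0.00); distance from the point to it = 2.80 mm. The point is inside the cross-section and 2.80 mm from the nearest boundary — more than the 1.2 mm shell width (2 × 0.6), so it's in the infill interior.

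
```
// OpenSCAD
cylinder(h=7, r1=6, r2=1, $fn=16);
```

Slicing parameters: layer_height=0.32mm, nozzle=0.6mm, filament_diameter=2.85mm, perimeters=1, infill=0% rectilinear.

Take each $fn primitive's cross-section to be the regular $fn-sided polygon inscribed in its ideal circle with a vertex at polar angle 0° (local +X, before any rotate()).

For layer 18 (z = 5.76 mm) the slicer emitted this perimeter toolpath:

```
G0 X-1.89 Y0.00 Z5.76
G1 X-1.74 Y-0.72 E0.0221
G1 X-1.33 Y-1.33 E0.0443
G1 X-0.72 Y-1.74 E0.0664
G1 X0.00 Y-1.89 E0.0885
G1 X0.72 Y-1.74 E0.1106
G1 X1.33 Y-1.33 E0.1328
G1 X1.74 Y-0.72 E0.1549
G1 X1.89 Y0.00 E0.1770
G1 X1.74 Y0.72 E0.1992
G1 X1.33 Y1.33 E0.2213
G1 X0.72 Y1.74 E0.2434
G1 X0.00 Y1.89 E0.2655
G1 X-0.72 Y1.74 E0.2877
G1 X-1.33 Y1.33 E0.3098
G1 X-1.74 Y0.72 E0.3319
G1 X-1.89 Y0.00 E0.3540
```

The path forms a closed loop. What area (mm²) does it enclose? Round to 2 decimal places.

10.87 mm²

Apply the shoelace formula to the sequence of (X, Y) vertices; enclosed area = 10.87 mm².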